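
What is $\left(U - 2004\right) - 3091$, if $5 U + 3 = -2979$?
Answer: $- \frac{28457}{5} \approx -5691.4$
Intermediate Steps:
$U = - \frac{2982}{5}$ ($U = - \frac{3}{5} + \frac{1}{5} \left(-2979\right) = - \frac{3}{5} - \frac{2979}{5} = - \frac{2982}{5} \approx -596.4$)
$\left(U - 2004\right) - 3091 = \left(- \frac{2982}{5} - 2004\right) - 3091 = - \frac{13002}{5} - 3091 = - \frac{28457}{5}$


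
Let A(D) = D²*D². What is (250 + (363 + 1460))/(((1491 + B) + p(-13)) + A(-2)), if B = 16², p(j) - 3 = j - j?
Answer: 2073/1766 ≈ 1.1738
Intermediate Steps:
p(j) = 3 (p(j) = 3 + (j - j) = 3 + 0 = 3)
A(D) = D⁴
B = 256
(250 + (363 + 1460))/(((1491 + B) + p(-13)) + A(-2)) = (250 + (363 + 1460))/(((1491 + 256) + 3) + (-2)⁴) = (250 + 1823)/((1747 + 3) + 16) = 2073/(1750 + 16) = 2073/1766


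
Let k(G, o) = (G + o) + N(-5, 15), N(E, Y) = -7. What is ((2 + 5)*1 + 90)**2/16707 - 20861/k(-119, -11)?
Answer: 349813760/2288859 ≈ 152.83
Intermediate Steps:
k(G, o) = -7 + G + o (k(G, o) = (G + o) - 7 = -7 + G + o)
((2 + 5)*1 + 90)**2/16707 - 20861/k(-119, -11) = ((2 + 5)*1 + 90)**2/16707 - 20861/(-7 - 119 - 11) = (7*1 + 90)**2*(1/16707) - 20861/(-137) = (7 + 90)**2*(1/16707) - 20861*(-1/137) = 97**2*(1/16707) + 20861/137 = 9409*(1/16707) + 20861/137 = 9409/16707 + 20861/137 = 349813760/2288859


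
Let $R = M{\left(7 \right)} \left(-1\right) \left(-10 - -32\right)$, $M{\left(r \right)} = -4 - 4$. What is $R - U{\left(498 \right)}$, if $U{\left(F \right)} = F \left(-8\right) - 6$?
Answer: $4166$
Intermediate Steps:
$U{\left(F \right)} = -6 - 8 F$ ($U{\left(F \right)} = - 8 F - 6 = -6 - 8 F$)
$M{\left(r \right)} = -8$ ($M{\left(r \right)} = -4 - 4 = -8$)
$R = 176$ ($R = \left(-8\right) \left(-1\right) \left(-10 - -32\right) = 8 \left(-10 + 32\right) = 8 \cdot 22 = 176$)
$R - U{\left(498 \right)} = 176 - \left(-6 - 3984\right) = 176 - -3990 = 176 + 3990 = 4166$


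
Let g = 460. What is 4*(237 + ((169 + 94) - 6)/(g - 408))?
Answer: 12581/13 ≈ 967.77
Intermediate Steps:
4*(237 + ((169 + 94) - 6)/(g - 408)) = 4*(237 + ((169 + 94) - 6)/(460 - 408)) = 4*(237 + (263 - 6)/52) = 4*(237 + (1/52)*257) = 4*(237 + 257/52) = 4*(12581/52) = 12581/13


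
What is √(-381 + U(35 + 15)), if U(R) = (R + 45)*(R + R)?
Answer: √9119 ≈ 95.493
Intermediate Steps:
U(R) = 2*R*(45 + R) (U(R) = (45 + R)*(2*R) = 2*R*(45 + R))
√(-381 + U(35 + 15)) = √(-381 + 2*(35 + 15)*(45 + (35 + 15))) = √(-381 + 2*50*(45 + 50)) = √(-381 + 2*50*95) = √(-381 + 9500) = √9119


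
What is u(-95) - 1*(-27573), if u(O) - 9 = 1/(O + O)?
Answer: 5240579/190 ≈ 27582.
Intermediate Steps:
u(O) = 9 + 1/(2*O) (u(O) = 9 + 1/(O + O) = 9 + 1/(2*O))
u(-95) - 1*(-27573) = (9 + (½)/(-95)) - 1*(-27573) = (9 + (½)*(-1/95)) + 27573 = (9 - 1/190) + 27573 = 1709/190 + 27573 = 5240579/190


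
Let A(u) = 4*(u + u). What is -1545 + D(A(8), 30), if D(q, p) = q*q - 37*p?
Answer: 1441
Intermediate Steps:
A(u) = 8*u (A(u) = 4*(2*u) = 8*u)
D(q, p) = q² - 37*p
-1545 + D(A(8), 30) = -1545 + ((8*8)² - 37*30) = -1545 + (64² - 1110) = -1545 + (4096 - 1110) = -1545 + 2986 = 1441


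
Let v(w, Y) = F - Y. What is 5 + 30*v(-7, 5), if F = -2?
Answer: -205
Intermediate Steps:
v(w, Y) = -2 - Y
5 + 30*v(-7, 5) = 5 + 30*(-2 - 1*5) = 5 + 30*(-2 - 5) = 5 + 30*(-7) = 5 - 210 = -205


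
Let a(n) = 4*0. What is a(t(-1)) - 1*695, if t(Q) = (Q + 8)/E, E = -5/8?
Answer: -695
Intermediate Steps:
E = -5/8 (E = -5*⅛ = -5/8 ≈ -0.62500)
t(Q) = -64/5 - 8*Q/5 (t(Q) = (Q + 8)/(-5/8) = (8 + Q)*(-8/5) = -64/5 - 8*Q/5)
a(n) = 0
a(t(-1)) - 1*695 = 0 - 1*695 = 0 - 695 = -695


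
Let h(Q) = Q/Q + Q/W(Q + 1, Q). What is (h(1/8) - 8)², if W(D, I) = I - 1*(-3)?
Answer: 30276/625 ≈ 48.442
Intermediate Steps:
W(D, I) = 3 + I (W(D, I) = I + 3 = 3 + I)
h(Q) = 1 + Q/(3 + Q) (h(Q) = Q/Q + Q/(3 + Q) = 1 + Q/(3 + Q))
(h(1/8) - 8)² = ((3 + 2/8)/(3 + 1/8) - 8)² = ((3 + 2*(⅛))/(3 + ⅛) - 8)² = ((3 + ¼)/(25/8) - 8)² = ((8/25)*(13/4) - 8)² = (26/25 - 8)² = (-174/25)² = 30276/625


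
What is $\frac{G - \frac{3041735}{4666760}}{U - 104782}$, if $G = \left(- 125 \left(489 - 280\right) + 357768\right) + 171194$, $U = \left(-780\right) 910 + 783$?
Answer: $- \frac{469323311277}{759560924248} \approx -0.61789$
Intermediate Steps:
$U = -709017$ ($U = -709800 + 783 = -709017$)
$G = 502837$ ($G = \left(\left(-125\right) 209 + 357768\right) + 171194 = \left(-26125 + 357768\right) + 171194 = 331643 + 171194 = 502837$)
$\frac{G - \frac{3041735}{4666760}}{U - 104782} = \frac{502837 - \frac{3041735}{4666760}}{-709017 - 104782} = \frac{502837 - \frac{608347}{933352}}{-813799} = \left(502837 - \frac{608347}{933352}\right) \left(- \frac{1}{813799}\right) = \frac{469323311277}{933352} \left(- \frac{1}{813799}\right) = - \frac{469323311277}{759560924248}$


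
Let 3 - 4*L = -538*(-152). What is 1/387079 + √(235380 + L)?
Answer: 1/387079 + √859747/2 ≈ 463.61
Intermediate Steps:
L = -81773/4 (L = ¾ - (-269)*(-152)/2 = ¾ - ¼*81776 = ¾ - 20444 = -81773/4 ≈ -20443.)
1/387079 + √(235380 + L) = 1/387079 + √(235380 - 81773/4) = 1/387079 + √(859747/4) = 1/387079 + √859747/2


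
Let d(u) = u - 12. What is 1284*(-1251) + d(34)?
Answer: -1606262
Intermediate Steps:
d(u) = -12 + u
1284*(-1251) + d(34) = 1284*(-1251) + (-12 + 34) = -1606284 + 22 = -1606262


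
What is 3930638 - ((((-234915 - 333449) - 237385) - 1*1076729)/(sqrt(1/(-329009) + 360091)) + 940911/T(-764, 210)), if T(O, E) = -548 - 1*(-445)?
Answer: 405796625/103 + 941239*sqrt(38978742418740362)/59236589909 ≈ 3.9429e+6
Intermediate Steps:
T(O, E) = -103 (T(O, E) = -548 + 445 = -103)
3930638 - ((((-234915 - 333449) - 237385) - 1*1076729)/(sqrt(1/(-329009) + 360091)) + 940911/T(-764, 210)) = 3930638 - ((((-234915 - 333449) - 237385) - 1*1076729)/(sqrt(1/(-329009) + 360091)) + 940911/(-103)) = 3930638 - (((-568364 - 237385) - 1076729)/(sqrt(-1/329009 + 360091)) + 940911*(-1/103)) = 3930638 - ((-805749 - 1076729)/(sqrt(118473179818/329009)) - 940911/103) = 3930638 - (-1882478*sqrt(38978742418740362)/118473179818 - 940911/103) = 3930638 - (-941239*sqrt(38978742418740362)/59236589909 - 940911/103) = 3930638 - (-940911/103 - 941239*sqrt(38978742418740362)/59236589909) = 3930638 + (940911/103 + 941239*sqrt(38978742418740362)/59236589909) = 405796625/103 + 941239*sqrt(38978742418740362)/59236589909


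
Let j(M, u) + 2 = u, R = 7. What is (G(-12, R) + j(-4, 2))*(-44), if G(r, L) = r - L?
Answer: 836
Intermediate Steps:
j(M, u) = -2 + u
(G(-12, R) + j(-4, 2))*(-44) = ((-12 - 1*7) + (-2 + 2))*(-44) = ((-12 - 7) + 0)*(-44) = (-19 + 0)*(-44) = -19*(-44) = 836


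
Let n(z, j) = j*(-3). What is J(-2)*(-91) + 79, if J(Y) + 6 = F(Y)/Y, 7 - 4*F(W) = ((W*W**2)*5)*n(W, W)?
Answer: 27477/8 ≈ 3434.6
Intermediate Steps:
n(z, j) = -3*j
F(W) = 7/4 + 15*W**4/4 (F(W) = 7/4 - (W*W**2)*5*(-3*W)/4 = 7/4 - W**3*5*(-3*W)/4 = 7/4 - 5*W**3*(-3*W)/4 = 7/4 - (-15)*W**4/4 = 7/4 + 15*W**4/4)
J(Y) = -6 + (7/4 + 15*Y**4/4)/Y
J(-2)*(-91) + 79 = ((1/4)*(7 - 24*(-2) + 15*(-2)**4)/(-2))*(-91) + 79 = ((1/4)*(-1/2)*(7 + 48 + 15*16))*(-91) + 79 = ((1/4)*(-1/2)*(7 + 48 + 240))*(-91) + 79 = ((1/4)*(-1/2)*295)*(-91) + 79 = -295/8*(-91) + 79 = 26845/8 + 79 = 27477/8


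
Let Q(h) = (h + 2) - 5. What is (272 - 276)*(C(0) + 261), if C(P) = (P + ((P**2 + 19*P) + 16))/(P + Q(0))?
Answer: -3068/3 ≈ -1022.7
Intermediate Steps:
Q(h) = -3 + h (Q(h) = (2 + h) - 5 = -3 + h)
C(P) = (16 + P**2 + 20*P)/(-3 + P) (C(P) = (P + ((P**2 + 19*P) + 16))/(P + (-3 + 0)) = (P + (16 + P**2 + 19*P))/(P - 3) = (16 + P**2 + 20*P)/(-3 + P))
(272 - 276)*(C(0) + 261) = (272 - 276)*((16 + 0**2 + 20*0)/(-3 + 0) + 261) = -4*((16 + 0 + 0)/(-3) + 261) = -4*(-1/3*16 + 261) = -4*(-16/3 + 261) = -4*767/3 = -3068/3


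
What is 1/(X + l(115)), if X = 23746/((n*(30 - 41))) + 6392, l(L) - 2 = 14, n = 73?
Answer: 803/5121878 ≈ 0.00015678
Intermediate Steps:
l(L) = 16 (l(L) = 2 + 14 = 16)
X = 5109030/803 (X = 23746/((73*(30 - 41))) + 6392 = 23746/((73*(-11))) + 6392 = 23746/(-803) + 6392 = 23746*(-1/803) + 6392 = -23746/803 + 6392 = 5109030/803 ≈ 6362.4)
1/(X + l(115)) = 1/(5109030/803 + 16) = 1/(5121878/803) = 803/5121878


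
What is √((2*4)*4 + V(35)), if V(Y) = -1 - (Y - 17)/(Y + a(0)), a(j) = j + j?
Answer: √37345/35 ≈ 5.5214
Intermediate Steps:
a(j) = 2*j
V(Y) = -1 - (-17 + Y)/Y (V(Y) = -1 - (Y - 17)/(Y + 2*0) = -1 - (-17 + Y)/(Y + 0) = -1 - (-17 + Y)/Y)
√((2*4)*4 + V(35)) = √((2*4)*4 + (-2 + 17/35)) = √(8*4 + (-2 + 17*(1/35))) = √(32 + (-2 + 17/35)) = √(32 - 53/35) = √(1067/35) = √37345/35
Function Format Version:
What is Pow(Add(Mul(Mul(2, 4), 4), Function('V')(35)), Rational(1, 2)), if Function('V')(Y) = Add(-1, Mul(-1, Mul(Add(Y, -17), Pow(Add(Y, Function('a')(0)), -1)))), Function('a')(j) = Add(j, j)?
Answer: Mul(Rational(1, 35), Pow(37345, Rational(1, 2))) ≈ 5.5214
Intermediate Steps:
Function('a')(j) = Mul(2, j)
Function('V')(Y) = Add(-1, Mul(-1, Pow(Y, -1), Add(-17, Y))) (Function('V')(Y) = Add(-1, Mul(-1, Mul(Add(Y, -17), Pow(Add(Y, Mul(2, 0)), -1)))) = Add(-1, Mul(-1, Mul(Add(-17, Y), Pow(Add(Y, 0), -1)))) = Add(-1, Mul(-1, Mul(Add(-17, Y), Pow(Y, -1)))) = Add(-1, Mul(-1, Mul(Pow(Y, -1), Add(-17, Y)))) = Add(-1, Mul(-1, Pow(Y, -1), Add(-17, Y))))
Pow(Add(Mul(Mul(2, 4), 4), Function('V')(35)), Rational(1, 2)) = Pow(Add(Mul(Mul(2, 4), 4), Add(-2, Mul(17, Pow(35, -1)))), Rational(1, 2)) = Pow(Add(Mul(8, 4), Add(-2, Mul(17, Rational(1, 35)))), Rational(1, 2)) = Pow(Add(32, Add(-2, Rational(17, 35))), Rational(1, 2)) = Pow(Add(32, Rational(-53, 35)), Rational(1, 2)) = Pow(Rational(1067, 35), Rational(1, 2)) = Mul(Rational(1, 35), Pow(37345, Rational(1, 2)))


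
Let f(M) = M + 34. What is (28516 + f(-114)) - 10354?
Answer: 18082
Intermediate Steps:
f(M) = 34 + M
(28516 + f(-114)) - 10354 = (28516 + (34 - 114)) - 10354 = (28516 - 80) - 10354 = 28436 - 10354 = 18082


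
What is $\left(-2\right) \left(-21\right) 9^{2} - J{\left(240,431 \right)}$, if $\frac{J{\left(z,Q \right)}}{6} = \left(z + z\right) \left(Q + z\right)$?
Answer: $-1929078$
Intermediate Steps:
$J{\left(z,Q \right)} = 12 z \left(Q + z\right)$ ($J{\left(z,Q \right)} = 6 \left(z + z\right) \left(Q + z\right) = 6 \cdot 2 z \left(Q + z\right) = 12 z \left(Q + z\right)$)
$\left(-2\right) \left(-21\right) 9^{2} - J{\left(240,431 \right)} = \left(-2\right) \left(-21\right) 9^{2} - 12 \cdot 240 \left(431 + 240\right) = 42 \cdot 81 - 12 \cdot 240 \cdot 671 = 3402 - 1932480 = -1929078$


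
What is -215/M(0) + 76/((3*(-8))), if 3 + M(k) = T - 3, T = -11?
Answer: 967/102 ≈ 9.4804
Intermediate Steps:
M(k) = -17 (M(k) = -3 + (-11 - 3) = -3 - 14 = -17)
-215/M(0) + 76/((3*(-8))) = -215/(-17) + 76/((3*(-8))) = -215*(-1/17) + 76/(-24) = 215/17 + 76*(-1/24) = 215/17 - 19/6 = 967/102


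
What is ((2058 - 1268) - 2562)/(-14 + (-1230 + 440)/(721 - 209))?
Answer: 453632/3979 ≈ 114.01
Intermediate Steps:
((2058 - 1268) - 2562)/(-14 + (-1230 + 440)/(721 - 209)) = (790 - 2562)/(-14 - 790/512) = -1772/(-14 - 790*1/512) = -1772/(-14 - 395/256) = -1772/(-3979/256) = -1772*(-256/3979) = 453632/3979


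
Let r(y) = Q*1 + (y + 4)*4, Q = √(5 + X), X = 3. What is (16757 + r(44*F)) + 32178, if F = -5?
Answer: 48071 + 2*√2 ≈ 48074.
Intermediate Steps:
Q = 2*√2 (Q = √(5 + 3) = √8 = 2*√2 ≈ 2.8284)
r(y) = 16 + 2*√2 + 4*y (r(y) = (2*√2)*1 + (y + 4)*4 = 2*√2 + (4 + y)*4 = 2*√2 + (16 + 4*y) = 16 + 2*√2 + 4*y)
(16757 + r(44*F)) + 32178 = (16757 + (16 + 2*√2 + 4*(44*(-5)))) + 32178 = (16757 + (16 + 2*√2 + 4*(-220))) + 32178 = (16757 + (16 + 2*√2 - 880)) + 32178 = (16757 + (-864 + 2*√2)) + 32178 = (15893 + 2*√2) + 32178 = 48071 + 2*√2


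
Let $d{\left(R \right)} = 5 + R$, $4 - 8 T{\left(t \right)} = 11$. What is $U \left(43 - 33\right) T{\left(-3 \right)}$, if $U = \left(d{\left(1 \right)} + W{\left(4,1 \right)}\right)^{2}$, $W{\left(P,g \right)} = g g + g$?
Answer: $-560$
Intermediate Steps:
$T{\left(t \right)} = - \frac{7}{8}$ ($T{\left(t \right)} = \frac{1}{2} - \frac{11}{8} = - \frac{7}{8}$)
$W{\left(P,g \right)} = g + g^{2}$ ($W{\left(P,g \right)} = g^{2} + g = g + g^{2}$)
$U = 64$ ($U = \left(\left(5 + 1\right) + 1 \left(1 + 1\right)\right)^{2} = \left(6 + 1 \cdot 2\right)^{2} = \left(6 + 2\right)^{2} = 8^{2} = 64$)
$U \left(43 - 33\right) T{\left(-3 \right)} = 64 \left(43 - 33\right) \left(- \frac{7}{8}\right) = 64 \cdot 10 \left(- \frac{7}{8}\right) = 640 \left(- \frac{7}{8}\right) = -560$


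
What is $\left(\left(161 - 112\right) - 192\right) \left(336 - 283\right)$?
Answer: $-7579$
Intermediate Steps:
$\left(\left(161 - 112\right) - 192\right) \left(336 - 283\right) = \left(\left(161 - 112\right) - 192\right) 53 = \left(49 - 192\right) 53 = \left(-143\right) 53 = -7579$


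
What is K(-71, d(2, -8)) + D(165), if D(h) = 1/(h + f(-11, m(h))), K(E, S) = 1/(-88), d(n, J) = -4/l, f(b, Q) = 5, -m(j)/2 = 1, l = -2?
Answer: -41/7480 ≈ -0.0054813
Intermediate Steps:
m(j) = -2 (m(j) = -2*1 = -2)
d(n, J) = 2 (d(n, J) = -4/(-2) = -4*(-½) = 2)
K(E, S) = -1/88
D(h) = 1/(5 + h) (D(h) = 1/(h + 5) = 1/(5 + h))
K(-71, d(2, -8)) + D(165) = -1/88 + 1/(5 + 165) = -1/88 + 1/170 = -41/7480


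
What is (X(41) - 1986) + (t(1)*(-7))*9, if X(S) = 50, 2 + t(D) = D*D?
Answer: -1873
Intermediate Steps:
t(D) = -2 + D**2 (t(D) = -2 + D*D = -2 + D**2)
(X(41) - 1986) + (t(1)*(-7))*9 = (50 - 1986) + ((-2 + 1**2)*(-7))*9 = -1936 + ((-2 + 1)*(-7))*9 = -1936 - 1*(-7)*9 = -1936 + 7*9 = -1936 + 63 = -1873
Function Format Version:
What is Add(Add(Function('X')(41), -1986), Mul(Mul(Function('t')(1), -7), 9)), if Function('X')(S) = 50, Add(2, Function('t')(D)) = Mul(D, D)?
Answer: -1873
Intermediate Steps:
Function('t')(D) = Add(-2, Pow(D, 2)) (Function('t')(D) = Add(-2, Mul(D, D)) = Add(-2, Pow(D, 2)))
Add(Add(Function('X')(41), -1986), Mul(Mul(Function('t')(1), -7), 9)) = Add(Add(50, -1986), Mul(Mul(Add(-2, Pow(1, 2)), -7), 9)) = Add(-1936, Mul(Mul(Add(-2, 1), -7), 9)) = Add(-1936, Mul(Mul(-1, -7), 9)) = Add(-1936, Mul(7, 9)) = Add(-1936, 63) = -1873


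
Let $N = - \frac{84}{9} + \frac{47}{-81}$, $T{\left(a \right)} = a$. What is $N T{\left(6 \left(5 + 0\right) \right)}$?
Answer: $- \frac{8030}{27} \approx -297.41$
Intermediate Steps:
$N = - \frac{803}{81}$ ($N = \left(-84\right) \frac{1}{9} + 47 \left(- \frac{1}{81}\right) = - \frac{28}{3} - \frac{47}{81} = - \frac{803}{81} \approx -9.9136$)
$N T{\left(6 \left(5 + 0\right) \right)} = - \frac{803 \cdot 6 \left(5 + 0\right)}{81} = - \frac{803 \cdot 6 \cdot 5}{81} = \left(- \frac{803}{81}\right) 30 = - \frac{8030}{27}$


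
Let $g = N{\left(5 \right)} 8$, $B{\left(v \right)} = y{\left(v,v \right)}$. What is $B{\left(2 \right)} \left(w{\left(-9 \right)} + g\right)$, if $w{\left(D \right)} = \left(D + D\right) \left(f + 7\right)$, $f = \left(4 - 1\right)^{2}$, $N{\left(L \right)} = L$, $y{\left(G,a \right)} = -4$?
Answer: $992$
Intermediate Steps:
$B{\left(v \right)} = -4$
$f = 9$ ($f = 3^{2} = 9$)
$w{\left(D \right)} = 32 D$ ($w{\left(D \right)} = \left(D + D\right) \left(9 + 7\right) = 2 D 16 = 32 D$)
$g = 40$ ($g = 5 \cdot 8 = 40$)
$B{\left(2 \right)} \left(w{\left(-9 \right)} + g\right) = - 4 \left(32 \left(-9\right) + 40\right) = - 4 \left(-288 + 40\right) = \left(-4\right) \left(-248\right) = 992$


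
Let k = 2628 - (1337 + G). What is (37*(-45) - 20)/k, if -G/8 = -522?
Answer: 337/577 ≈ 0.58405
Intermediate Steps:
G = 4176 (G = -8*(-522) = 4176)
k = -2885 (k = 2628 - (1337 + 4176) = 2628 - 1*5513 = 2628 - 5513 = -2885)
(37*(-45) - 20)/k = (37*(-45) - 20)/(-2885) = (-1665 - 20)*(-1/2885) = -1685*(-1/2885) = 337/577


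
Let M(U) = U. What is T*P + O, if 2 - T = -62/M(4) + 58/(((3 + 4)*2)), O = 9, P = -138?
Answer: -12840/7 ≈ -1834.3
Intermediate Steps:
T = 187/14 (T = 2 - (-62/4 + 58/(((3 + 4)*2))) = 2 - (-62*1/4 + 58/((7*2))) = 2 - (-31/2 + 58/14) = 2 - (-31/2 + 58*(1/14)) = 2 - (-31/2 + 29/7) = 2 - 1*(-159/14) = 2 + 159/14 = 187/14 ≈ 13.357)
T*P + O = (187/14)*(-138) + 9 = -12903/7 + 9 = -12840/7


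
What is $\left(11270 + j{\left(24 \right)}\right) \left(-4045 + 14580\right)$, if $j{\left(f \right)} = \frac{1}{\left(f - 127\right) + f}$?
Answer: $\frac{9379616015}{79} \approx 1.1873 \cdot 10^{8}$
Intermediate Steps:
$j{\left(f \right)} = \frac{1}{-127 + 2 f}$ ($j{\left(f \right)} = \frac{1}{\left(-127 + f\right) + f} = \frac{1}{-127 + 2 f}$)
$\left(11270 + j{\left(24 \right)}\right) \left(-4045 + 14580\right) = \left(11270 + \frac{1}{-127 + 2 \cdot 24}\right) \left(-4045 + 14580\right) = \left(11270 + \frac{1}{-127 + 48}\right) 10535 = \left(11270 + \frac{1}{-79}\right) 10535 = \left(11270 - \frac{1}{79}\right) 10535 = \frac{890329}{79} \cdot 10535 = \frac{9379616015}{79}$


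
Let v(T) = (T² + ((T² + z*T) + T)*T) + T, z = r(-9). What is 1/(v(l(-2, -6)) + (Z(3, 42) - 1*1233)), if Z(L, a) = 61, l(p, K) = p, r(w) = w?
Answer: -1/1210 ≈ -0.00082645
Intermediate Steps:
z = -9
v(T) = T + T² + T*(T² - 8*T) (v(T) = (T² + ((T² - 9*T) + T)*T) + T = (T² + (T² - 8*T)*T) + T = (T² + T*(T² - 8*T)) + T = T + T² + T*(T² - 8*T))
1/(v(l(-2, -6)) + (Z(3, 42) - 1*1233)) = 1/(-2*(1 + (-2)² - 7*(-2)) + (61 - 1*1233)) = 1/(-2*(1 + 4 + 14) + (61 - 1233)) = 1/(-2*19 - 1172) = 1/(-38 - 1172) = 1/(-1210) = -1/1210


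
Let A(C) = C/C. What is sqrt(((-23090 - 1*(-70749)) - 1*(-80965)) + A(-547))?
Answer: 35*sqrt(105) ≈ 358.64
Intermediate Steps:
A(C) = 1
sqrt(((-23090 - 1*(-70749)) - 1*(-80965)) + A(-547)) = sqrt(((-23090 - 1*(-70749)) - 1*(-80965)) + 1) = sqrt(((-23090 + 70749) + 80965) + 1) = sqrt((47659 + 80965) + 1) = sqrt(128624 + 1) = sqrt(128625) = 35*sqrt(105)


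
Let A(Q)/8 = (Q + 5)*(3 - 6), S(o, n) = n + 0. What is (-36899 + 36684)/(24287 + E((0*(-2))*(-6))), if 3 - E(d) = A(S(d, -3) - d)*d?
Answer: -43/4858 ≈ -0.0088514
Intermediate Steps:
S(o, n) = n
A(Q) = -120 - 24*Q (A(Q) = 8*((Q + 5)*(3 - 6)) = 8*((5 + Q)*(-3)) = 8*(-15 - 3*Q) = -120 - 24*Q)
E(d) = 3 - d*(-48 + 24*d) (E(d) = 3 - (-120 - 24*(-3 - d))*d = 3 - (-120 + (72 + 24*d))*d = 3 - (-48 + 24*d)*d = 3 - d*(-48 + 24*d))
(-36899 + 36684)/(24287 + E((0*(-2))*(-6))) = (-36899 + 36684)/(24287 + (3 - 24*(0*(-2))*(-6)*(-2 + (0*(-2))*(-6)))) = -215/(24287 + (3 - 24*0*(-6)*(-2 + 0*(-6)))) = -215/(24287 + (3 - 24*0*(-2 + 0))) = -215/(24287 + (3 - 24*0*(-2))) = -215/(24287 + (3 + 0)) = -215/(24287 + 3) = -215/24290 = -215*1/24290 = -43/4858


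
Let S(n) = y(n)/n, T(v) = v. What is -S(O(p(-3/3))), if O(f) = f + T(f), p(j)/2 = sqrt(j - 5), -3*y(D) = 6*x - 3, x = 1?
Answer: -I*sqrt(6)/24 ≈ -0.10206*I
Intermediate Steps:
y(D) = -1 (y(D) = -(6*1 - 3)/3 = -(6 - 3)/3 = -1/3*3 = -1)
p(j) = 2*sqrt(-5 + j) (p(j) = 2*sqrt(j - 5) = 2*sqrt(-5 + j))
O(f) = 2*f (O(f) = f + f = 2*f)
S(n) = -1/n
-S(O(p(-3/3))) = -(-1)/(2*(2*sqrt(-5 - 3/3))) = -(-1)/(2*(2*sqrt(-5 - 3*1/3))) = -(-1)/(2*(2*sqrt(-5 - 1))) = -(-1)/(2*(2*sqrt(-6))) = -(-1)/(2*(2*(I*sqrt(6)))) = -(-1)/(2*(2*I*sqrt(6))) = -(-1)/(4*I*sqrt(6)) = -(-1)*(-I*sqrt(6)/24) = -I*sqrt(6)/24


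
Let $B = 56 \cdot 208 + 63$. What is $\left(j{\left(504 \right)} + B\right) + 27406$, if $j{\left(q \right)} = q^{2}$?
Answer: $293133$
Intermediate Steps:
$B = 11711$ ($B = 11648 + 63 = 11711$)
$\left(j{\left(504 \right)} + B\right) + 27406 = \left(504^{2} + 11711\right) + 27406 = \left(254016 + 11711\right) + 27406 = 265727 + 27406 = 293133$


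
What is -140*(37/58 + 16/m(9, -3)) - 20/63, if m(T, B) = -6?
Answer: 518330/1827 ≈ 283.71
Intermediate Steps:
-140*(37/58 + 16/m(9, -3)) - 20/63 = -140*(37/58 + 16/(-6)) - 20/63 = -140*(37*(1/58) + 16*(-⅙)) - 20*1/63 = -140*(37/58 - 8/3) - 20/63 = -140*(-353/174) - 20/63 = 24710/87 - 20/63 = 518330/1827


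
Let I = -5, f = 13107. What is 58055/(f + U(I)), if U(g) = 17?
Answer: 3415/772 ≈ 4.4236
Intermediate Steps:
58055/(f + U(I)) = 58055/(13107 + 17) = 58055/13124 = 58055*(1/13124) = 3415/772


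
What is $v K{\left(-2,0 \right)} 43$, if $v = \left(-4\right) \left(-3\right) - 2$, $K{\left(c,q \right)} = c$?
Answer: $-860$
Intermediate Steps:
$v = 10$ ($v = 12 - 2 = 10$)
$v K{\left(-2,0 \right)} 43 = 10 \left(-2\right) 43 = \left(-20\right) 43 = -860$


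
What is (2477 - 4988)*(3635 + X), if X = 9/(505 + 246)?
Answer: -6854763834/751 ≈ -9.1275e+6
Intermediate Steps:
X = 9/751 ≈ 0.011984
(2477 - 4988)*(3635 + X) = (2477 - 4988)*(3635 + 9/751) = -2511*2729894/751 = -6854763834/751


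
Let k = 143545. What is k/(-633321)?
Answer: -143545/633321 ≈ -0.22665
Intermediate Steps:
k/(-633321) = 143545/(-633321) = 143545*(-1/633321) = -143545/633321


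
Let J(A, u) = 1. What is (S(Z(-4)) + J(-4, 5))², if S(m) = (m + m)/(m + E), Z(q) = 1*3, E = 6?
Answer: 25/9 ≈ 2.7778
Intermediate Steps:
Z(q) = 3
S(m) = 2*m/(6 + m) (S(m) = (m + m)/(m + 6) = (2*m)/(6 + m) = 2*m/(6 + m))
(S(Z(-4)) + J(-4, 5))² = (2*3/(6 + 3) + 1)² = (2*3/9 + 1)² = (2*3*(⅑) + 1)² = (⅔ + 1)² = (5/3)² = 25/9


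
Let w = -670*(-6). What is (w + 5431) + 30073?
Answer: 39524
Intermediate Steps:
w = 4020
(w + 5431) + 30073 = (4020 + 5431) + 30073 = 9451 + 30073 = 39524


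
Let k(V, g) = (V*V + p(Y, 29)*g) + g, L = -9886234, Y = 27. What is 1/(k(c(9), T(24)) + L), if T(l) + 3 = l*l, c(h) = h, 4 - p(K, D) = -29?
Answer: -1/9866671 ≈ -1.0135e-7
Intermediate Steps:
p(K, D) = 33 (p(K, D) = 4 - 1*(-29) = 4 + 29 = 33)
T(l) = -3 + l² (T(l) = -3 + l*l = -3 + l²)
k(V, g) = V² + 34*g (k(V, g) = (V*V + 33*g) + g = (V² + 33*g) + g = V² + 34*g)
1/(k(c(9), T(24)) + L) = 1/((9² + 34*(-3 + 24²)) - 9886234) = 1/((81 + 34*(-3 + 576)) - 9886234) = 1/((81 + 34*573) - 9886234) = 1/((81 + 19482) - 9886234) = 1/(19563 - 9886234) = 1/(-9866671) = -1/9866671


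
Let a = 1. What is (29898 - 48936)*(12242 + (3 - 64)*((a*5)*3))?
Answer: -215643426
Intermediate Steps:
(29898 - 48936)*(12242 + (3 - 64)*((a*5)*3)) = (29898 - 48936)*(12242 + (3 - 64)*((1*5)*3)) = -19038*(12242 - 305*3) = -19038*(12242 - 61*15) = -19038*(12242 - 915) = -19038*11327 = -215643426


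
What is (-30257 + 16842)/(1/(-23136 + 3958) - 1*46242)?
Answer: 257272870/886829077 ≈ 0.29010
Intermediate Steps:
(-30257 + 16842)/(1/(-23136 + 3958) - 1*46242) = -13415/(1/(-19178) - 46242) = -13415/(-1/19178 - 46242) = -13415/(-886829077/19178) = -13415*(-19178/886829077) = 257272870/886829077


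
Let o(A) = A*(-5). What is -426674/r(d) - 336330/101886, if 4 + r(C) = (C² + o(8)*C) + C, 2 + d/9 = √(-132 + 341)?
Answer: -71393250221087/1927451974628 - 144002475*√209/113506388 ≈ -55.381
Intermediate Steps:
o(A) = -5*A
d = -18 + 9*√209 (d = -18 + 9*√(-132 + 341) = -18 + 9*√209 ≈ 112.11)
r(C) = -4 + C² - 39*C (r(C) = -4 + ((C² + (-5*8)*C) + C) = -4 + ((C² - 40*C) + C) = -4 + (C² - 39*C) = -4 + C² - 39*C)
-426674/r(d) - 336330/101886 = -426674/(-4 + (-18 + 9*√209)² - 39*(-18 + 9*√209)) - 336330/101886 = -426674/(-4 + (-18 + 9*√209)² + (702 - 351*√209)) - 336330*1/101886 = -426674/(698 + (-18 + 9*√209)² - 351*√209) - 56055/16981 = -56055/16981 - 426674/(698 + (-18 + 9*√209)² - 351*√209)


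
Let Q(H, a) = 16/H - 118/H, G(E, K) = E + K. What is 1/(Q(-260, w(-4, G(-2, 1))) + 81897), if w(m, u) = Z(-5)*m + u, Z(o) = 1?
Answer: 130/10646661 ≈ 1.2210e-5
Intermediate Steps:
w(m, u) = m + u (w(m, u) = 1*m + u = m + u)
Q(H, a) = -102/H
1/(Q(-260, w(-4, G(-2, 1))) + 81897) = 1/(-102/(-260) + 81897) = 1/(-102*(-1/260) + 81897) = 1/(51/130 + 81897) = 1/(10646661/130) = 130/10646661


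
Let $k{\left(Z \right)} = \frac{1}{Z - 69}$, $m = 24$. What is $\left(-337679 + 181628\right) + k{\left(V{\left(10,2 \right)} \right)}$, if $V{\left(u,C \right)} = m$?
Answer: $- \frac{7022296}{45} \approx -1.5605 \cdot 10^{5}$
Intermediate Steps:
$V{\left(u,C \right)} = 24$
$k{\left(Z \right)} = \frac{1}{-69 + Z}$
$\left(-337679 + 181628\right) + k{\left(V{\left(10,2 \right)} \right)} = \left(-337679 + 181628\right) + \frac{1}{-69 + 24} = -156051 + \frac{1}{-45} = -156051 - \frac{1}{45} = - \frac{7022296}{45}$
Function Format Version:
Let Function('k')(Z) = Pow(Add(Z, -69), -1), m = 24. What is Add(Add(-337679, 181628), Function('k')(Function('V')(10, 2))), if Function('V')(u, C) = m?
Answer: Rational(-7022296, 45) ≈ -1.5605e+5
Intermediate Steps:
Function('V')(u, C) = 24
Function('k')(Z) = Pow(Add(-69, Z), -1)
Add(Add(-337679, 181628), Function('k')(Function('V')(10, 2))) = Add(Add(-337679, 181628), Pow(Add(-69, 24), -1)) = Add(-156051, Pow(-45, -1)) = Add(-156051, Rational(-1, 45)) = Rational(-7022296, 45)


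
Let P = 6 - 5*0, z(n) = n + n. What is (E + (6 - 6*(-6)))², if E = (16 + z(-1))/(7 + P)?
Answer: 313600/169 ≈ 1855.6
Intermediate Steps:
z(n) = 2*n
P = 6 (P = 6 + 0 = 6)
E = 14/13 (E = (16 + 2*(-1))/(7 + 6) = (16 - 2)/13 = 14*(1/13) = 14/13 ≈ 1.0769)
(E + (6 - 6*(-6)))² = (14/13 + (6 - 6*(-6)))² = (14/13 + (6 + 36))² = (14/13 + 42)² = (560/13)² = 313600/169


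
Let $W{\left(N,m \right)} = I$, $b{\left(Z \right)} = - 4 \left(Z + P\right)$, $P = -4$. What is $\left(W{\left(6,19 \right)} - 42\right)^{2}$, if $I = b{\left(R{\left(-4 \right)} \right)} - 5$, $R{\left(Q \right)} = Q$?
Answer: $225$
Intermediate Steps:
$b{\left(Z \right)} = 16 - 4 Z$ ($b{\left(Z \right)} = - 4 \left(Z - 4\right) = - 4 \left(-4 + Z\right) = 16 - 4 Z$)
$I = 27$ ($I = \left(16 - -16\right) - 5 = \left(16 + 16\right) - 5 = 32 - 5 = 27$)
$W{\left(N,m \right)} = 27$
$\left(W{\left(6,19 \right)} - 42\right)^{2} = \left(27 - 42\right)^{2} = \left(-15\right)^{2} = 225$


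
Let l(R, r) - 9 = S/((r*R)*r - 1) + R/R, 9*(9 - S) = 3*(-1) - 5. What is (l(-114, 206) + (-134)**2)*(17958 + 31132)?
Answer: 7679913249073058/8707869 ≈ 8.8195e+8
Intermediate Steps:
S = 89/9 (S = 9 - (3*(-1) - 5)/9 = 9 - (-3 - 5)/9 = 9 - 1/9*(-8) = 9 + 8/9 = 89/9 ≈ 9.8889)
l(R, r) = 10 + 89/(9*(-1 + R*r**2)) (l(R, r) = 9 + (89/(9*((r*R)*r - 1)) + R/R) = 9 + (89/(9*((R*r)*r - 1)) + 1) = 9 + (89/(9*(R*r**2 - 1)) + 1) = 9 + (89/(9*(-1 + R*r**2)) + 1) = 9 + (1 + 89/(9*(-1 + R*r**2))) = 10 + 89/(9*(-1 + R*r**2)))
(l(-114, 206) + (-134)**2)*(17958 + 31132) = ((-1 + 90*(-114)*206**2)/(9*(-1 - 114*206**2)) + (-134)**2)*(17958 + 31132) = ((-1 + 90*(-114)*42436)/(9*(-1 - 114*42436)) + 17956)*49090 = ((-1 - 435393360)/(9*(-1 - 4837704)) + 17956)*49090 = ((1/9)*(-435393361)/(-4837705) + 17956)*49090 = ((1/9)*(-1/4837705)*(-435393361) + 17956)*49090 = (435393361/43539345 + 17956)*49090 = (782227872181/43539345)*49090 = 7679913249073058/8707869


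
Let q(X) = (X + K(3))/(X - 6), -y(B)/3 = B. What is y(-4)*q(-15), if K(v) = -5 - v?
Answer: 92/7 ≈ 13.143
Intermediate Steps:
y(B) = -3*B
q(X) = (-8 + X)/(-6 + X) (q(X) = (X + (-5 - 1*3))/(X - 6) = (X + (-5 - 3))/(-6 + X) = (X - 8)/(-6 + X) = (-8 + X)/(-6 + X))
y(-4)*q(-15) = (-3*(-4))*((-8 - 15)/(-6 - 15)) = 12*(-23/(-21)) = 12*(-1/21*(-23)) = 12*(23/21) = 92/7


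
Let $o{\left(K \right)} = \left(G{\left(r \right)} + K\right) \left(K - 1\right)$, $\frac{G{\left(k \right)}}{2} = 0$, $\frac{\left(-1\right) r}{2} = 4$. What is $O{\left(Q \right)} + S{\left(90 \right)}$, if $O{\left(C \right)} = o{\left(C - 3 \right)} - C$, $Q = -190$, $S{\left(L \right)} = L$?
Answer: $37722$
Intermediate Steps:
$r = -8$ ($r = \left(-2\right) 4 = -8$)
$G{\left(k \right)} = 0$ ($G{\left(k \right)} = 2 \cdot 0 = 0$)
$o{\left(K \right)} = K \left(-1 + K\right)$ ($o{\left(K \right)} = \left(0 + K\right) \left(K - 1\right) = K \left(-1 + K\right)$)
$O{\left(C \right)} = - C + \left(-4 + C\right) \left(-3 + C\right)$ ($O{\left(C \right)} = \left(C - 3\right) \left(-1 + \left(C - 3\right)\right) - C = \left(-3 + C\right) \left(-1 + \left(-3 + C\right)\right) - C = \left(-3 + C\right) \left(-4 + C\right) - C = \left(-4 + C\right) \left(-3 + C\right) - C = - C + \left(-4 + C\right) \left(-3 + C\right)$)
$O{\left(Q \right)} + S{\left(90 \right)} = \left(12 + \left(-190\right)^{2} - -1520\right) + 90 = \left(12 + 36100 + 1520\right) + 90 = 37632 + 90 = 37722$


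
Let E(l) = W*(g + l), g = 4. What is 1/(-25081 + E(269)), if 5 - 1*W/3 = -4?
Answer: -1/17710 ≈ -5.6465e-5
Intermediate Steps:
W = 27 (W = 15 - 3*(-4) = 15 + 12 = 27)
E(l) = 108 + 27*l (E(l) = 27*(4 + l) = 108 + 27*l)
1/(-25081 + E(269)) = 1/(-25081 + (108 + 27*269)) = 1/(-25081 + (108 + 7263)) = 1/(-25081 + 7371) = 1/(-17710) = -1/17710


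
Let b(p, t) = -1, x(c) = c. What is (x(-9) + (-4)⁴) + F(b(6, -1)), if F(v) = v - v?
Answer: 247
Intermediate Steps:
F(v) = 0
(x(-9) + (-4)⁴) + F(b(6, -1)) = (-9 + (-4)⁴) + 0 = (-9 + 256) + 0 = 247 + 0 = 247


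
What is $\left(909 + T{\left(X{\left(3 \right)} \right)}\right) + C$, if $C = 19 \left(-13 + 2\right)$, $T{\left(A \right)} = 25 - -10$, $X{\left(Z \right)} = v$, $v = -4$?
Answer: $735$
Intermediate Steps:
$X{\left(Z \right)} = -4$
$T{\left(A \right)} = 35$ ($T{\left(A \right)} = 25 + 10 = 35$)
$C = -209$ ($C = 19 \left(-11\right) = -209$)
$\left(909 + T{\left(X{\left(3 \right)} \right)}\right) + C = \left(909 + 35\right) - 209 = 944 - 209 = 735$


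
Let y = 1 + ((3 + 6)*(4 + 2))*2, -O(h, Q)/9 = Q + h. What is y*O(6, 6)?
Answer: -11772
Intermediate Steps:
O(h, Q) = -9*Q - 9*h (O(h, Q) = -9*(Q + h) = -9*Q - 9*h)
y = 109 (y = 1 + (9*6)*2 = 1 + 54*2 = 1 + 108 = 109)
y*O(6, 6) = 109*(-9*6 - 9*6) = 109*(-54 - 54) = 109*(-108) = -11772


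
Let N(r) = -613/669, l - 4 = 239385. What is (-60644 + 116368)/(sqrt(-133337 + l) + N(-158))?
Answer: 22852245228/47464363403 + 49879778328*sqrt(26513)/47464363403 ≈ 171.60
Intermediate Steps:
l = 239389 (l = 4 + 239385 = 239389)
N(r) = -613/669 (N(r) = -613*1/669 = -613/669)
(-60644 + 116368)/(sqrt(-133337 + l) + N(-158)) = (-60644 + 116368)/(sqrt(-133337 + 239389) - 613/669) = 55724/(sqrt(106052) - 613/669) = 55724/(2*sqrt(26513) - 613/669) = 55724/(-613/669 + 2*sqrt(26513))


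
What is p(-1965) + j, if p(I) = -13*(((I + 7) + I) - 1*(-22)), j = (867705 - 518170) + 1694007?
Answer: 2094255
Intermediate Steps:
j = 2043542 (j = 349535 + 1694007 = 2043542)
p(I) = -377 - 26*I (p(I) = -13*(((7 + I) + I) + 22) = -13*((7 + 2*I) + 22) = -13*(29 + 2*I) = -377 - 26*I)
p(-1965) + j = (-377 - 26*(-1965)) + 2043542 = (-377 + 51090) + 2043542 = 50713 + 2043542 = 2094255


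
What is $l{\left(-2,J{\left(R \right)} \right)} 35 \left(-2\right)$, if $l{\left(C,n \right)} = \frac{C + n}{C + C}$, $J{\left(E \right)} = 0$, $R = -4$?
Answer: $-35$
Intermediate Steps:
$l{\left(C,n \right)} = \frac{C + n}{2 C}$
$l{\left(-2,J{\left(R \right)} \right)} 35 \left(-2\right) = \frac{-2 + 0}{2 \left(-2\right)} 35 \left(-2\right) = \frac{1}{2} \left(- \frac{1}{2}\right) \left(-2\right) 35 \left(-2\right) = \frac{1}{2} \cdot 35 \left(-2\right) = \frac{35}{2} \left(-2\right) = -35$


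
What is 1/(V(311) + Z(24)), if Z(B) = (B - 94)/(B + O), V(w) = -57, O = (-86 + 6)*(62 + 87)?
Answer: -5948/339001 ≈ -0.017546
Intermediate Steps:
O = -11920 (O = -80*149 = -11920)
Z(B) = (-94 + B)/(-11920 + B) (Z(B) = (B - 94)/(B - 11920) = (-94 + B)/(-11920 + B))
1/(V(311) + Z(24)) = 1/(-57 + (-94 + 24)/(-11920 + 24)) = 1/(-57 - 70/(-11896)) = 1/(-57 - 1/11896*(-70)) = 1/(-57 + 35/5948) = 1/(-339001/5948) = -5948/339001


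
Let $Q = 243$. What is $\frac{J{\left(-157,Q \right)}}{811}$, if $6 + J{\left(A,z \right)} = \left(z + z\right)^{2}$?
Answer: $\frac{236190}{811} \approx 291.23$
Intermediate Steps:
$J{\left(A,z \right)} = -6 + 4 z^{2}$ ($J{\left(A,z \right)} = -6 + \left(z + z\right)^{2} = -6 + \left(2 z\right)^{2} = -6 + 4 z^{2}$)
$\frac{J{\left(-157,Q \right)}}{811} = \frac{-6 + 4 \cdot 243^{2}}{811} = \left(-6 + 4 \cdot 59049\right) \frac{1}{811} = \left(-6 + 236196\right) \frac{1}{811} = 236190 \cdot \frac{1}{811} = \frac{236190}{811}$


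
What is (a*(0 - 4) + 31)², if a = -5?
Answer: 2601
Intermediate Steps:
(a*(0 - 4) + 31)² = (-5*(0 - 4) + 31)² = (-5*(-4) + 31)² = (20 + 31)² = 51² = 2601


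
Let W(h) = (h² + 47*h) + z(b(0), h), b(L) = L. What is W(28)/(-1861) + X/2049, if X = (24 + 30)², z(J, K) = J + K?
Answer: 355468/1271063 ≈ 0.27966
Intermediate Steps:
W(h) = h² + 48*h (W(h) = (h² + 47*h) + (0 + h) = (h² + 47*h) + h = h² + 48*h)
X = 2916 (X = 54² = 2916)
W(28)/(-1861) + X/2049 = (28*(48 + 28))/(-1861) + 2916/2049 = (28*76)*(-1/1861) + 2916*(1/2049) = 2128*(-1/1861) + 972/683 = -2128/1861 + 972/683 = 355468/1271063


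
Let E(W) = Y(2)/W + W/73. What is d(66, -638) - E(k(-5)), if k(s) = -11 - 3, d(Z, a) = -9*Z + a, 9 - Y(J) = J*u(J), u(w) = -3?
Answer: -1257813/1022 ≈ -1230.7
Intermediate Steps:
Y(J) = 9 + 3*J (Y(J) = 9 - J*(-3) = 9 - (-3)*J = 9 + 3*J)
d(Z, a) = a - 9*Z
k(s) = -14
E(W) = 15/W + W/73 (E(W) = (9 + 3*2)/W + W/73 = (9 + 6)/W + W*(1/73) = 15/W + W/73)
d(66, -638) - E(k(-5)) = (-638 - 9*66) - (15/(-14) + (1/73)*(-14)) = (-638 - 594) - (15*(-1/14) - 14/73) = -1232 - (-15/14 - 14/73) = -1232 - 1*(-1291/1022) = -1232 + 1291/1022 = -1257813/1022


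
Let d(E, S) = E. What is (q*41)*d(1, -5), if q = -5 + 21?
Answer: 656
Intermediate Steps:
q = 16
(q*41)*d(1, -5) = (16*41)*1 = 656*1 = 656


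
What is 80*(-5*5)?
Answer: -2000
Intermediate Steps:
80*(-5*5) = 80*(-25) = -2000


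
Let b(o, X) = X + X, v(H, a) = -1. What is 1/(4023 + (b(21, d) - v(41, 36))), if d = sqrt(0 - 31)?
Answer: 1006/4048175 - I*sqrt(31)/8096350 ≈ 0.00024851 - 6.8769e-7*I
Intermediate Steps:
d = I*sqrt(31) (d = sqrt(-31) = I*sqrt(31) ≈ 5.5678*I)
b(o, X) = 2*X
1/(4023 + (b(21, d) - v(41, 36))) = 1/(4023 + (2*(I*sqrt(31)) - 1*(-1))) = 1/(4023 + (2*I*sqrt(31) + 1)) = 1/(4023 + (1 + 2*I*sqrt(31))) = 1/(4024 + 2*I*sqrt(31))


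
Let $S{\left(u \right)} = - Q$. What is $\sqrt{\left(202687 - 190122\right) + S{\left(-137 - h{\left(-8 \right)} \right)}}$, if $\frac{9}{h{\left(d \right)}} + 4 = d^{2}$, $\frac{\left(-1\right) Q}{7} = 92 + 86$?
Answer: $\sqrt{13811} \approx 117.52$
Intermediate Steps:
$Q = -1246$ ($Q = - 7 \left(92 + 86\right) = \left(-7\right) 178 = -1246$)
$h{\left(d \right)} = \frac{9}{-4 + d^{2}}$
$S{\left(u \right)} = 1246$ ($S{\left(u \right)} = \left(-1\right) \left(-1246\right) = 1246$)
$\sqrt{\left(202687 - 190122\right) + S{\left(-137 - h{\left(-8 \right)} \right)}} = \sqrt{\left(202687 - 190122\right) + 1246} = \sqrt{12565 + 1246} = \sqrt{13811}$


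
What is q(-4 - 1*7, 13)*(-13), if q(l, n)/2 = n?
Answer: -338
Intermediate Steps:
q(l, n) = 2*n
q(-4 - 1*7, 13)*(-13) = (2*13)*(-13) = 26*(-13) = -338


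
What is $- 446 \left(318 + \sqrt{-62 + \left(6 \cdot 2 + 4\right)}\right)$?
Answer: $-141828 - 446 i \sqrt{46} \approx -1.4183 \cdot 10^{5} - 3024.9 i$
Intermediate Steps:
$- 446 \left(318 + \sqrt{-62 + \left(6 \cdot 2 + 4\right)}\right) = - 446 \left(318 + \sqrt{-62 + \left(12 + 4\right)}\right) = - 446 \left(318 + \sqrt{-62 + 16}\right) = - 446 \left(318 + \sqrt{-46}\right) = - 446 \left(318 + i \sqrt{46}\right) = -141828 - 446 i \sqrt{46}$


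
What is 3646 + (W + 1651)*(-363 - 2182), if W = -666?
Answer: -2503179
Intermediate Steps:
3646 + (W + 1651)*(-363 - 2182) = 3646 + (-666 + 1651)*(-363 - 2182) = 3646 + 985*(-2545) = 3646 - 2506825 = -2503179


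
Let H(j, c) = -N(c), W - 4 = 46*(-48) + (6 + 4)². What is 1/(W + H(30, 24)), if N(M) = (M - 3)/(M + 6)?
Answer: -10/21047 ≈ -0.00047513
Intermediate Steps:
N(M) = (-3 + M)/(6 + M)
W = -2104 (W = 4 + (46*(-48) + (6 + 4)²) = 4 + (-2208 + 10²) = 4 + (-2208 + 100) = 4 - 2108 = -2104)
H(j, c) = -(-3 + c)/(6 + c)
1/(W + H(30, 24)) = 1/(-2104 + (3 - 1*24)/(6 + 24)) = 1/(-2104 + (3 - 24)/30) = 1/(-2104 + (1/30)*(-21)) = 1/(-2104 - 7/10) = 1/(-21047/10) = -10/21047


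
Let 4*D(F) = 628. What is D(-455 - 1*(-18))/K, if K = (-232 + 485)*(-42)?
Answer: -157/10626 ≈ -0.014775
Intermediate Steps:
D(F) = 157 (D(F) = (1/4)*628 = 157)
K = -10626 (K = 253*(-42) = -10626)
D(-455 - 1*(-18))/K = 157/(-10626) = 157*(-1/10626) = -157/10626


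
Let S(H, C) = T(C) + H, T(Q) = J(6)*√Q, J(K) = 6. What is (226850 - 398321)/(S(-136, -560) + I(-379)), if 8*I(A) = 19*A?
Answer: 1263398328/7777529 + 29264384*I*√35/7777529 ≈ 162.44 + 22.26*I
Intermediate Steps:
T(Q) = 6*√Q
I(A) = 19*A/8 (I(A) = (19*A)/8 = 19*A/8)
S(H, C) = H + 6*√C (S(H, C) = 6*√C + H = H + 6*√C)
(226850 - 398321)/(S(-136, -560) + I(-379)) = (226850 - 398321)/((-136 + 6*√(-560)) + (19/8)*(-379)) = -171471/((-136 + 6*(4*I*√35)) - 7201/8) = -171471/((-136 + 24*I*√35) - 7201/8) = -171471/(-8289/8 + 24*I*√35)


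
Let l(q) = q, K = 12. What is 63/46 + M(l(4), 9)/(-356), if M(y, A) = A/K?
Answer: 44787/32752 ≈ 1.3675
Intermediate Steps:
M(y, A) = A/12
63/46 + M(l(4), 9)/(-356) = 63/46 + ((1/12)*9)/(-356) = 63*(1/46) + (¾)*(-1/356) = 63/46 - 3/1424 = 44787/32752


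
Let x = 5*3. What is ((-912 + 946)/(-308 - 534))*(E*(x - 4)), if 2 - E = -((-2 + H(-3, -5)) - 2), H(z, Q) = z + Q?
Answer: 1870/421 ≈ 4.4418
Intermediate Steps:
x = 15
H(z, Q) = Q + z
E = -10 (E = 2 - (-1)*((-2 + (-5 - 3)) - 2) = 2 - (-1)*((-2 - 8) - 2) = 2 - (-1)*(-10 - 2) = 2 - (-1)*(-12) = 2 - 1*12 = 2 - 12 = -10)
((-912 + 946)/(-308 - 534))*(E*(x - 4)) = ((-912 + 946)/(-308 - 534))*(-10*(15 - 4)) = (34/(-842))*(-10*11) = (34*(-1/842))*(-110) = -17/421*(-110) = 1870/421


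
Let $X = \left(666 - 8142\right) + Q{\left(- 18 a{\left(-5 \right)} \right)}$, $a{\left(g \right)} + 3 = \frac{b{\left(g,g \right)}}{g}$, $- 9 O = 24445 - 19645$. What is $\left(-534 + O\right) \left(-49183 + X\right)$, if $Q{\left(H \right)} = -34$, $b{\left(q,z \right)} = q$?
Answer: $\frac{181530986}{3} \approx 6.051 \cdot 10^{7}$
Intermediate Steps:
$O = - \frac{1600}{3}$ ($O = - \frac{24445 - 19645}{9} = \left(- \frac{1}{9}\right) 4800 = - \frac{1600}{3} \approx -533.33$)
$a{\left(g \right)} = -2$ ($a{\left(g \right)} = -3 + \frac{g}{g} = -3 + 1 = -2$)
$X = -7510$ ($X = \left(666 - 8142\right) - 34 = -7476 - 34 = -7510$)
$\left(-534 + O\right) \left(-49183 + X\right) = \left(-534 - \frac{1600}{3}\right) \left(-49183 - 7510\right) = \left(- \frac{3202}{3}\right) \left(-56693\right) = \frac{181530986}{3}$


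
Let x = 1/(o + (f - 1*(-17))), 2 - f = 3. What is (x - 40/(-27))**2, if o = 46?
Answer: 6285049/2802276 ≈ 2.2428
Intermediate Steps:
f = -1 (f = 2 - 1*3 = 2 - 3 = -1)
x = 1/62 (x = 1/(46 + (-1 - 1*(-17))) = 1/(46 + (-1 + 17)) = 1/(46 + 16) = 1/62 ≈ 0.016129)
(x - 40/(-27))**2 = (1/62 - 40/(-27))**2 = (1/62 - 40*(-1/27))**2 = (1/62 + 40/27)**2 = (2507/1674)**2 = 6285049/2802276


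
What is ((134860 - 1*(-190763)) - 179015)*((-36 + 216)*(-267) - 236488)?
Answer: -41717013184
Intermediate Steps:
((134860 - 1*(-190763)) - 179015)*((-36 + 216)*(-267) - 236488) = ((134860 + 190763) - 179015)*(180*(-267) - 236488) = (325623 - 179015)*(-48060 - 236488) = 146608*(-284548) = -41717013184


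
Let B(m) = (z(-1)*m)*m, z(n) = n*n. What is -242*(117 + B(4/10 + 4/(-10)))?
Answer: -28314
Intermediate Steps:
z(n) = n²
B(m) = m² (B(m) = ((-1)²*m)*m = (1*m)*m = m*m = m²)
-242*(117 + B(4/10 + 4/(-10))) = -242*(117 + (4/10 + 4/(-10))²) = -242*(117 + (4*(⅒) + 4*(-⅒))²) = -242*(117 + (⅖ - ⅖)²) = -242*(117 + 0²) = -242*(117 + 0) = -242*117 = -28314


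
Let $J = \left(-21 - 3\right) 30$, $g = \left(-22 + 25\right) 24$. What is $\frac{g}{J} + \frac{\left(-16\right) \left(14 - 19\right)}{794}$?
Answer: $\frac{3}{3970} \approx 0.00075567$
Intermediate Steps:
$g = 72$ ($g = 3 \cdot 24 = 72$)
$J = -720$ ($J = \left(-24\right) 30 = -720$)
$\frac{g}{J} + \frac{\left(-16\right) \left(14 - 19\right)}{794} = \frac{72}{-720} + \frac{\left(-16\right) \left(14 - 19\right)}{794} = 72 \left(- \frac{1}{720}\right) + \left(-16\right) \left(-5\right) \frac{1}{794} = - \frac{1}{10} + 80 \cdot \frac{1}{794} = - \frac{1}{10} + \frac{40}{397} = \frac{3}{3970}$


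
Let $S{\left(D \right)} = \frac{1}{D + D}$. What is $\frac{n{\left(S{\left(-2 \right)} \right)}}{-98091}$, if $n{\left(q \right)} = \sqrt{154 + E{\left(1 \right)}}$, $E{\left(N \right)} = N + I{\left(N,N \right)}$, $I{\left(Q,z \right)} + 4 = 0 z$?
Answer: $- \frac{\sqrt{151}}{98091} \approx -0.00012527$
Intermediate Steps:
$I{\left(Q,z \right)} = -4$ ($I{\left(Q,z \right)} = -4 + 0 z = -4 + 0 = -4$)
$S{\left(D \right)} = \frac{1}{2 D}$
$E{\left(N \right)} = -4 + N$ ($E{\left(N \right)} = N - 4 = -4 + N$)
$n{\left(q \right)} = \sqrt{151}$ ($n{\left(q \right)} = \sqrt{154 + \left(-4 + 1\right)} = \sqrt{154 - 3} = \sqrt{151}$)
$\frac{n{\left(S{\left(-2 \right)} \right)}}{-98091} = \frac{\sqrt{151}}{-98091} = \sqrt{151} \left(- \frac{1}{98091}\right) = - \frac{\sqrt{151}}{98091}$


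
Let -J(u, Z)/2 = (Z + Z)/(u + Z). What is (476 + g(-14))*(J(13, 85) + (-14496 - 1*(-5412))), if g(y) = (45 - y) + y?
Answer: -231994006/49 ≈ -4.7346e+6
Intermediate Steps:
g(y) = 45
J(u, Z) = -4*Z/(Z + u) (J(u, Z) = -2*(Z + Z)/(u + Z) = -2*2*Z/(Z + u) = -4*Z/(Z + u))
(476 + g(-14))*(J(13, 85) + (-14496 - 1*(-5412))) = (476 + 45)*(-4*85/(85 + 13) + (-14496 - 1*(-5412))) = 521*(-4*85/98 + (-14496 + 5412)) = 521*(-4*85*1/98 - 9084) = 521*(-170/49 - 9084) = 521*(-445286/49) = -231994006/49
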